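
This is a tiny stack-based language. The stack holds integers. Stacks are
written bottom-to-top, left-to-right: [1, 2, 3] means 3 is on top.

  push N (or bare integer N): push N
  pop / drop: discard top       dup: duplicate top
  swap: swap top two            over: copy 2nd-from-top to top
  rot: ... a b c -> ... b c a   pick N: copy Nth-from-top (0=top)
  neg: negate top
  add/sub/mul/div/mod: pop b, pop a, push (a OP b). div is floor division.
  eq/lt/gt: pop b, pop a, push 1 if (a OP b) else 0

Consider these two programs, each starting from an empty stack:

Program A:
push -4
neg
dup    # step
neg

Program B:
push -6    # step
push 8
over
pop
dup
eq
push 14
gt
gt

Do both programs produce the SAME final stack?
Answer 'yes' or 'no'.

Answer: no

Derivation:
Program A trace:
  After 'push -4': [-4]
  After 'neg': [4]
  After 'dup': [4, 4]
  After 'neg': [4, -4]
Program A final stack: [4, -4]

Program B trace:
  After 'push -6': [-6]
  After 'push 8': [-6, 8]
  After 'over': [-6, 8, -6]
  After 'pop': [-6, 8]
  After 'dup': [-6, 8, 8]
  After 'eq': [-6, 1]
  After 'push 14': [-6, 1, 14]
  After 'gt': [-6, 0]
  After 'gt': [0]
Program B final stack: [0]
Same: no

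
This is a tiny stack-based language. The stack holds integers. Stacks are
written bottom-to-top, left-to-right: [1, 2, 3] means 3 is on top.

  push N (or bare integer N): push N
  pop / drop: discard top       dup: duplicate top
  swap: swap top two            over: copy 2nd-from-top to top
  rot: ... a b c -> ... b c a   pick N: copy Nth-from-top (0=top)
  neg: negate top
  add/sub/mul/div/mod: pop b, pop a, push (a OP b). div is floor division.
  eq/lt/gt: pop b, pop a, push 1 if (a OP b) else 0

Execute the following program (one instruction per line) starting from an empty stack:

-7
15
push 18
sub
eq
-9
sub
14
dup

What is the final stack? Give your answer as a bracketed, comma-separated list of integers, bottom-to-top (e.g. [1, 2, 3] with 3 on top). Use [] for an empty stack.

Answer: [9, 14, 14]

Derivation:
After 'push -7': [-7]
After 'push 15': [-7, 15]
After 'push 18': [-7, 15, 18]
After 'sub': [-7, -3]
After 'eq': [0]
After 'push -9': [0, -9]
After 'sub': [9]
After 'push 14': [9, 14]
After 'dup': [9, 14, 14]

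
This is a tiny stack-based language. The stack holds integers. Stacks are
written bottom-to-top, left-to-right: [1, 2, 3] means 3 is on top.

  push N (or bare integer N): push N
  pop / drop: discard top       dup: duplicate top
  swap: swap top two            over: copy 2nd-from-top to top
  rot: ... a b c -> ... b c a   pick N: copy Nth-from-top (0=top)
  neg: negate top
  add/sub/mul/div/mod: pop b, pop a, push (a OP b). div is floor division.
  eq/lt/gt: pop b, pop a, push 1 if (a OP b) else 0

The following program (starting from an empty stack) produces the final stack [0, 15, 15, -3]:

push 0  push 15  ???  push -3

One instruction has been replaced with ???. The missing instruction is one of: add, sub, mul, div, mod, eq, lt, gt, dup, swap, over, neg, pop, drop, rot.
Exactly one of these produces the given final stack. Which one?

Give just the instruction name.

Answer: dup

Derivation:
Stack before ???: [0, 15]
Stack after ???:  [0, 15, 15]
The instruction that transforms [0, 15] -> [0, 15, 15] is: dup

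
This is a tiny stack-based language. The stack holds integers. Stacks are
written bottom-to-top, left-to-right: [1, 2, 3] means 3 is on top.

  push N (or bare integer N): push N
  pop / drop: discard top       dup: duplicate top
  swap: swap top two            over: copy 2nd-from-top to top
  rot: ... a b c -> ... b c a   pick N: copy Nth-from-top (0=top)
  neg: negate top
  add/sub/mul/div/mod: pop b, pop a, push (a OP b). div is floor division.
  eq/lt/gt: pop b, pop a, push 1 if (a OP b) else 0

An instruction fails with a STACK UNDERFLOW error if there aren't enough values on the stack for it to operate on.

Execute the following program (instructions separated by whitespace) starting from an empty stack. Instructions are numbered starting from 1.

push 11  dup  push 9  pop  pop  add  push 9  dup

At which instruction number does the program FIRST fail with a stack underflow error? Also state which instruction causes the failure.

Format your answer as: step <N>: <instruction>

Answer: step 6: add

Derivation:
Step 1 ('push 11'): stack = [11], depth = 1
Step 2 ('dup'): stack = [11, 11], depth = 2
Step 3 ('push 9'): stack = [11, 11, 9], depth = 3
Step 4 ('pop'): stack = [11, 11], depth = 2
Step 5 ('pop'): stack = [11], depth = 1
Step 6 ('add'): needs 2 value(s) but depth is 1 — STACK UNDERFLOW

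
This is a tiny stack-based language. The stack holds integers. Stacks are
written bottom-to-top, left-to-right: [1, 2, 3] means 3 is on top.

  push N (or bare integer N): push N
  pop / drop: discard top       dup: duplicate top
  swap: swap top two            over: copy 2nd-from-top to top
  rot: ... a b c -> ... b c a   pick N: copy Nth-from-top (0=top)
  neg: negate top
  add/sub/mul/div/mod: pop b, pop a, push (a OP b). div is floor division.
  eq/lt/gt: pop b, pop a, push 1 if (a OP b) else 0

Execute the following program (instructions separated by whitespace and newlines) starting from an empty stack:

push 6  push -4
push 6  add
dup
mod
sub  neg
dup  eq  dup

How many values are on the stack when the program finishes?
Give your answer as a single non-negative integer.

Answer: 2

Derivation:
After 'push 6': stack = [6] (depth 1)
After 'push -4': stack = [6, -4] (depth 2)
After 'push 6': stack = [6, -4, 6] (depth 3)
After 'add': stack = [6, 2] (depth 2)
After 'dup': stack = [6, 2, 2] (depth 3)
After 'mod': stack = [6, 0] (depth 2)
After 'sub': stack = [6] (depth 1)
After 'neg': stack = [-6] (depth 1)
After 'dup': stack = [-6, -6] (depth 2)
After 'eq': stack = [1] (depth 1)
After 'dup': stack = [1, 1] (depth 2)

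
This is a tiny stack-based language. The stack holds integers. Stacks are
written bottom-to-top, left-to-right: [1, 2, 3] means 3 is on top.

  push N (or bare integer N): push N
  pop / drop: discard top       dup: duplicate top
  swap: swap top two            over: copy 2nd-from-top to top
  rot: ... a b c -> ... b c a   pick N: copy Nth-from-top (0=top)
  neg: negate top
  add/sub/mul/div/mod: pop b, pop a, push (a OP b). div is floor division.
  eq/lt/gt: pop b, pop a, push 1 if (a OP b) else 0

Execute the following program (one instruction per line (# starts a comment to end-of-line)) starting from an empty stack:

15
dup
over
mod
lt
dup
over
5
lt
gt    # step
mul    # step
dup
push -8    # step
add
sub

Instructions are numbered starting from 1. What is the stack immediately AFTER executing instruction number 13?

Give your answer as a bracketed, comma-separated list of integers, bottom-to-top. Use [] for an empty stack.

Answer: [0, 0, -8]

Derivation:
Step 1 ('15'): [15]
Step 2 ('dup'): [15, 15]
Step 3 ('over'): [15, 15, 15]
Step 4 ('mod'): [15, 0]
Step 5 ('lt'): [0]
Step 6 ('dup'): [0, 0]
Step 7 ('over'): [0, 0, 0]
Step 8 ('5'): [0, 0, 0, 5]
Step 9 ('lt'): [0, 0, 1]
Step 10 ('gt'): [0, 0]
Step 11 ('mul'): [0]
Step 12 ('dup'): [0, 0]
Step 13 ('push -8'): [0, 0, -8]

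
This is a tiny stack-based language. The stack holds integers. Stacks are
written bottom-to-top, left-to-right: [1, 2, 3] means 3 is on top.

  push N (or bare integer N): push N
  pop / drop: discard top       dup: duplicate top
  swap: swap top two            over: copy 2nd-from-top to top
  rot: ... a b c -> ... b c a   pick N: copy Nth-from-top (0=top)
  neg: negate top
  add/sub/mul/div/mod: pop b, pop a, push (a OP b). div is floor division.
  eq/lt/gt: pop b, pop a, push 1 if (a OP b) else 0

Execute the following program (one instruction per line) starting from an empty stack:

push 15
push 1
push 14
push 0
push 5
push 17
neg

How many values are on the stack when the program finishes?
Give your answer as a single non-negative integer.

Answer: 6

Derivation:
After 'push 15': stack = [15] (depth 1)
After 'push 1': stack = [15, 1] (depth 2)
After 'push 14': stack = [15, 1, 14] (depth 3)
After 'push 0': stack = [15, 1, 14, 0] (depth 4)
After 'push 5': stack = [15, 1, 14, 0, 5] (depth 5)
After 'push 17': stack = [15, 1, 14, 0, 5, 17] (depth 6)
After 'neg': stack = [15, 1, 14, 0, 5, -17] (depth 6)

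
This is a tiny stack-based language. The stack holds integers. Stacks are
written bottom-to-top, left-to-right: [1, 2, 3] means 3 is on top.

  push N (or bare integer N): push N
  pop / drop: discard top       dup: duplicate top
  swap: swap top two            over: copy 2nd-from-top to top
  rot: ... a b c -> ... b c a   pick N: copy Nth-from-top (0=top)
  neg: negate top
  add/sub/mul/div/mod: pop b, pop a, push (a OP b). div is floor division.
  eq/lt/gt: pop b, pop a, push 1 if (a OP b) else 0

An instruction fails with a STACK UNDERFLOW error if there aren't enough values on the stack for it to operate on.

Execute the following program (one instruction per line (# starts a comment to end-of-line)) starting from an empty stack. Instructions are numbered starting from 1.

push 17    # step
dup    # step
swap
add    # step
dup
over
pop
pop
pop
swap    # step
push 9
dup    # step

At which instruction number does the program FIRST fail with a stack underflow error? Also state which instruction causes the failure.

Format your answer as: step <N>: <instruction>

Answer: step 10: swap

Derivation:
Step 1 ('push 17'): stack = [17], depth = 1
Step 2 ('dup'): stack = [17, 17], depth = 2
Step 3 ('swap'): stack = [17, 17], depth = 2
Step 4 ('add'): stack = [34], depth = 1
Step 5 ('dup'): stack = [34, 34], depth = 2
Step 6 ('over'): stack = [34, 34, 34], depth = 3
Step 7 ('pop'): stack = [34, 34], depth = 2
Step 8 ('pop'): stack = [34], depth = 1
Step 9 ('pop'): stack = [], depth = 0
Step 10 ('swap'): needs 2 value(s) but depth is 0 — STACK UNDERFLOW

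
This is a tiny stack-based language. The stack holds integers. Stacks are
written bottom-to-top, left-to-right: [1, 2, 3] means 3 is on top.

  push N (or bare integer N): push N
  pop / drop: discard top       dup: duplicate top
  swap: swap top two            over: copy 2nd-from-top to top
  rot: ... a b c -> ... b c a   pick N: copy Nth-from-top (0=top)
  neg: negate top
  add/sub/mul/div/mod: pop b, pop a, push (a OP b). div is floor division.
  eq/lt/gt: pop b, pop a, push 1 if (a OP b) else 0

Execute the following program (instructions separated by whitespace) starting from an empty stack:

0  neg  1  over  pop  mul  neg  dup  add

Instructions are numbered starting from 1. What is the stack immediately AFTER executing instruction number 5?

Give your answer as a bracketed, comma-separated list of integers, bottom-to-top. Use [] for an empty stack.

Step 1 ('0'): [0]
Step 2 ('neg'): [0]
Step 3 ('1'): [0, 1]
Step 4 ('over'): [0, 1, 0]
Step 5 ('pop'): [0, 1]

Answer: [0, 1]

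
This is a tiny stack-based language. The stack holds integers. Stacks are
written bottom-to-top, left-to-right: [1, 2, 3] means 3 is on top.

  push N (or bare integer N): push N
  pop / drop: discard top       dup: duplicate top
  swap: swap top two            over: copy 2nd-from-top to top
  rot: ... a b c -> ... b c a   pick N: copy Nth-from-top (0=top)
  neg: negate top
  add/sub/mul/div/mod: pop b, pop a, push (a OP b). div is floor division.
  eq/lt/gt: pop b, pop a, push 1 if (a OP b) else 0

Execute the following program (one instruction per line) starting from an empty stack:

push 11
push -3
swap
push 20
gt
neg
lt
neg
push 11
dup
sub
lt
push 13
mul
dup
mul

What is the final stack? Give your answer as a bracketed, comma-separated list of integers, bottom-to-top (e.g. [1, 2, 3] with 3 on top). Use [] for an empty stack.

After 'push 11': [11]
After 'push -3': [11, -3]
After 'swap': [-3, 11]
After 'push 20': [-3, 11, 20]
After 'gt': [-3, 0]
After 'neg': [-3, 0]
After 'lt': [1]
After 'neg': [-1]
After 'push 11': [-1, 11]
After 'dup': [-1, 11, 11]
After 'sub': [-1, 0]
After 'lt': [1]
After 'push 13': [1, 13]
After 'mul': [13]
After 'dup': [13, 13]
After 'mul': [169]

Answer: [169]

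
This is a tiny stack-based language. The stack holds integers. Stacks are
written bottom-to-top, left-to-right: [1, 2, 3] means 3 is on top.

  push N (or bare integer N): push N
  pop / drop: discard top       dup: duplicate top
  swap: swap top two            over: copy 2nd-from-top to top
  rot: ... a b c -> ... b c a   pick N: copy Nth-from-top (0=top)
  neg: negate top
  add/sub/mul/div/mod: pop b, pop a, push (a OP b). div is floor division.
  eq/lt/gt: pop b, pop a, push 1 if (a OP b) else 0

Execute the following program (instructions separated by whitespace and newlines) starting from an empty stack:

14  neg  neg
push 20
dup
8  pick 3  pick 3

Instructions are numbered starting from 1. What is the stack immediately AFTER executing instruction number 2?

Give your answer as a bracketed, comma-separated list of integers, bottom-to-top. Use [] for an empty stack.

Answer: [-14]

Derivation:
Step 1 ('14'): [14]
Step 2 ('neg'): [-14]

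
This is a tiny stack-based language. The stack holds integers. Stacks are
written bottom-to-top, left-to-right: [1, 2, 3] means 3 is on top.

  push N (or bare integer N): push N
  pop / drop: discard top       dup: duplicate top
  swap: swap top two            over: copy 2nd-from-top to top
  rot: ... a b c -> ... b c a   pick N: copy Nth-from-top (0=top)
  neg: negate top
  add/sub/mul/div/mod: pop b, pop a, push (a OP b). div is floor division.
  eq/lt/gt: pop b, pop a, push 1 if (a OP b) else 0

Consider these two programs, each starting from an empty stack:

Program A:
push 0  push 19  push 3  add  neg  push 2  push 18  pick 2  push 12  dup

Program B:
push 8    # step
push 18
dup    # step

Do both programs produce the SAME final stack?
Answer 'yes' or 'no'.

Program A trace:
  After 'push 0': [0]
  After 'push 19': [0, 19]
  After 'push 3': [0, 19, 3]
  After 'add': [0, 22]
  After 'neg': [0, -22]
  After 'push 2': [0, -22, 2]
  After 'push 18': [0, -22, 2, 18]
  After 'pick 2': [0, -22, 2, 18, -22]
  After 'push 12': [0, -22, 2, 18, -22, 12]
  After 'dup': [0, -22, 2, 18, -22, 12, 12]
Program A final stack: [0, -22, 2, 18, -22, 12, 12]

Program B trace:
  After 'push 8': [8]
  After 'push 18': [8, 18]
  After 'dup': [8, 18, 18]
Program B final stack: [8, 18, 18]
Same: no

Answer: no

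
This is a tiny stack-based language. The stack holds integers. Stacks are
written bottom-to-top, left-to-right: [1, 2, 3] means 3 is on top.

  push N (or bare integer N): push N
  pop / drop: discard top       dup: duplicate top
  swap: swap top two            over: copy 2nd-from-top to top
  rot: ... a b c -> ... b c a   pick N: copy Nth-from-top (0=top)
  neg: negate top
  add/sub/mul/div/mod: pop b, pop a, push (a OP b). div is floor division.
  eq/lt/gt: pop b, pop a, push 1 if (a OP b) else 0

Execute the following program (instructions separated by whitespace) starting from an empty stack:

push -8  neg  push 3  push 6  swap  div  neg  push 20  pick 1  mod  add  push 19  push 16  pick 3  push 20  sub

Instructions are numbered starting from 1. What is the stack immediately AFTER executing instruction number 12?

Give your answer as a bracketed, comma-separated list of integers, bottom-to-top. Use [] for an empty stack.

Step 1 ('push -8'): [-8]
Step 2 ('neg'): [8]
Step 3 ('push 3'): [8, 3]
Step 4 ('push 6'): [8, 3, 6]
Step 5 ('swap'): [8, 6, 3]
Step 6 ('div'): [8, 2]
Step 7 ('neg'): [8, -2]
Step 8 ('push 20'): [8, -2, 20]
Step 9 ('pick 1'): [8, -2, 20, -2]
Step 10 ('mod'): [8, -2, 0]
Step 11 ('add'): [8, -2]
Step 12 ('push 19'): [8, -2, 19]

Answer: [8, -2, 19]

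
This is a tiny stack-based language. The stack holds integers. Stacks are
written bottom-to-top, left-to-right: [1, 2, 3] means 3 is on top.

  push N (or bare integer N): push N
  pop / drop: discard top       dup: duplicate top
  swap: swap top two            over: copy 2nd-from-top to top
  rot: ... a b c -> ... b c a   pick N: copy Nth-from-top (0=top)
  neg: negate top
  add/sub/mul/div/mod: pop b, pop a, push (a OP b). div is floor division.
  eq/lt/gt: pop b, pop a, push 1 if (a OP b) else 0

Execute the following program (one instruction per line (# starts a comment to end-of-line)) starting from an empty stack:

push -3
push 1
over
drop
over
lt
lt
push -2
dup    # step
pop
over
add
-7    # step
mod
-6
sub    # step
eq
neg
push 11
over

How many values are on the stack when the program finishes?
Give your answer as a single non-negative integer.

After 'push -3': stack = [-3] (depth 1)
After 'push 1': stack = [-3, 1] (depth 2)
After 'over': stack = [-3, 1, -3] (depth 3)
After 'drop': stack = [-3, 1] (depth 2)
After 'over': stack = [-3, 1, -3] (depth 3)
After 'lt': stack = [-3, 0] (depth 2)
After 'lt': stack = [1] (depth 1)
After 'push -2': stack = [1, -2] (depth 2)
After 'dup': stack = [1, -2, -2] (depth 3)
After 'pop': stack = [1, -2] (depth 2)
After 'over': stack = [1, -2, 1] (depth 3)
After 'add': stack = [1, -1] (depth 2)
After 'push -7': stack = [1, -1, -7] (depth 3)
After 'mod': stack = [1, -1] (depth 2)
After 'push -6': stack = [1, -1, -6] (depth 3)
After 'sub': stack = [1, 5] (depth 2)
After 'eq': stack = [0] (depth 1)
After 'neg': stack = [0] (depth 1)
After 'push 11': stack = [0, 11] (depth 2)
After 'over': stack = [0, 11, 0] (depth 3)

Answer: 3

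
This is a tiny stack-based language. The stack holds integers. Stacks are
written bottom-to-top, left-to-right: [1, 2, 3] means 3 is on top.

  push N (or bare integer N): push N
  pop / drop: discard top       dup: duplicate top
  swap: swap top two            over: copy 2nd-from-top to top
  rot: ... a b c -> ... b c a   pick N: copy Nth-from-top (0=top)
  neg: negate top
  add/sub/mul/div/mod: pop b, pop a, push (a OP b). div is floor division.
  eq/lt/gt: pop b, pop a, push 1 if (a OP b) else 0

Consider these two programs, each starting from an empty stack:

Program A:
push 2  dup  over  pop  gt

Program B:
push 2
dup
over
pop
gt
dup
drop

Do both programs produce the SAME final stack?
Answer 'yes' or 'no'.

Answer: yes

Derivation:
Program A trace:
  After 'push 2': [2]
  After 'dup': [2, 2]
  After 'over': [2, 2, 2]
  After 'pop': [2, 2]
  After 'gt': [0]
Program A final stack: [0]

Program B trace:
  After 'push 2': [2]
  After 'dup': [2, 2]
  After 'over': [2, 2, 2]
  After 'pop': [2, 2]
  After 'gt': [0]
  After 'dup': [0, 0]
  After 'drop': [0]
Program B final stack: [0]
Same: yes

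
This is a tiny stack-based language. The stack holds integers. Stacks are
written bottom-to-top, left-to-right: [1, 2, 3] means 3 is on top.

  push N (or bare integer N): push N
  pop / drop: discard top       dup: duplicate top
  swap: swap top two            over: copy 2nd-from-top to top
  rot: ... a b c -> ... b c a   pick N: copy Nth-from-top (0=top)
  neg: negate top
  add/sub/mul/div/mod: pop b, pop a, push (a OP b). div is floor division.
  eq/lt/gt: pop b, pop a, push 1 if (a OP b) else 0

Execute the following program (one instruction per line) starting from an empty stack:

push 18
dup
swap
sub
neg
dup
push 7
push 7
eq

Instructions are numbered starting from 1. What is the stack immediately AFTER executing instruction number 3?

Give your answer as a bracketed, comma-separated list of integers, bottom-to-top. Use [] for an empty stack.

Step 1 ('push 18'): [18]
Step 2 ('dup'): [18, 18]
Step 3 ('swap'): [18, 18]

Answer: [18, 18]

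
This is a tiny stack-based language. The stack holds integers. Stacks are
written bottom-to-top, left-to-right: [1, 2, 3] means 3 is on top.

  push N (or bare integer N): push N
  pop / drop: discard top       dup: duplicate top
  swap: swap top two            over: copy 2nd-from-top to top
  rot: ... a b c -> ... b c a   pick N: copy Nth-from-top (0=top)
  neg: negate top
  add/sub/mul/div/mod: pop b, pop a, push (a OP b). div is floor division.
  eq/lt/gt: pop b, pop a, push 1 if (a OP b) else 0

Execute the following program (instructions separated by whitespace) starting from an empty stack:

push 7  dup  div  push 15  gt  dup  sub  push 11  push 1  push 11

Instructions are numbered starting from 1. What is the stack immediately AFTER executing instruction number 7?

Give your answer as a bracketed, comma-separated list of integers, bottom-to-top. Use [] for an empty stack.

Step 1 ('push 7'): [7]
Step 2 ('dup'): [7, 7]
Step 3 ('div'): [1]
Step 4 ('push 15'): [1, 15]
Step 5 ('gt'): [0]
Step 6 ('dup'): [0, 0]
Step 7 ('sub'): [0]

Answer: [0]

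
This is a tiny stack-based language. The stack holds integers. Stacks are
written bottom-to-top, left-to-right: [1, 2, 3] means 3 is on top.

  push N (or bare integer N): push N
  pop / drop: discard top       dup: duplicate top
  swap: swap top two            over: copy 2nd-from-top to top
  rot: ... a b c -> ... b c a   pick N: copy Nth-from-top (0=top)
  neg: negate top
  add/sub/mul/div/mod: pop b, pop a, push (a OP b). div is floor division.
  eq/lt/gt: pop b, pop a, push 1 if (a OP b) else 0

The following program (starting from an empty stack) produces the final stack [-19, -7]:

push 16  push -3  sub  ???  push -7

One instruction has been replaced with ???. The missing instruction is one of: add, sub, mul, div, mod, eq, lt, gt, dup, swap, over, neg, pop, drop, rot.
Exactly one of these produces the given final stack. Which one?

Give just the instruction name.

Answer: neg

Derivation:
Stack before ???: [19]
Stack after ???:  [-19]
The instruction that transforms [19] -> [-19] is: neg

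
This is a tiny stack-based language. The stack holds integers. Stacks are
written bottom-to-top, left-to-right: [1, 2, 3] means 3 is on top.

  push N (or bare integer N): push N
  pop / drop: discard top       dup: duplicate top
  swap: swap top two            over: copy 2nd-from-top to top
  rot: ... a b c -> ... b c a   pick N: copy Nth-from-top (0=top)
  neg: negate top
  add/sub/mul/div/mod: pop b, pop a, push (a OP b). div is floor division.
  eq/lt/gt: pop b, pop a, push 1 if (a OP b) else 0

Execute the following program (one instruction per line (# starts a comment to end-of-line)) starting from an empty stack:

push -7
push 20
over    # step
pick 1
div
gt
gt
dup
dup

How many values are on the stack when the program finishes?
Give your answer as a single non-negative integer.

Answer: 3

Derivation:
After 'push -7': stack = [-7] (depth 1)
After 'push 20': stack = [-7, 20] (depth 2)
After 'over': stack = [-7, 20, -7] (depth 3)
After 'pick 1': stack = [-7, 20, -7, 20] (depth 4)
After 'div': stack = [-7, 20, -1] (depth 3)
After 'gt': stack = [-7, 1] (depth 2)
After 'gt': stack = [0] (depth 1)
After 'dup': stack = [0, 0] (depth 2)
After 'dup': stack = [0, 0, 0] (depth 3)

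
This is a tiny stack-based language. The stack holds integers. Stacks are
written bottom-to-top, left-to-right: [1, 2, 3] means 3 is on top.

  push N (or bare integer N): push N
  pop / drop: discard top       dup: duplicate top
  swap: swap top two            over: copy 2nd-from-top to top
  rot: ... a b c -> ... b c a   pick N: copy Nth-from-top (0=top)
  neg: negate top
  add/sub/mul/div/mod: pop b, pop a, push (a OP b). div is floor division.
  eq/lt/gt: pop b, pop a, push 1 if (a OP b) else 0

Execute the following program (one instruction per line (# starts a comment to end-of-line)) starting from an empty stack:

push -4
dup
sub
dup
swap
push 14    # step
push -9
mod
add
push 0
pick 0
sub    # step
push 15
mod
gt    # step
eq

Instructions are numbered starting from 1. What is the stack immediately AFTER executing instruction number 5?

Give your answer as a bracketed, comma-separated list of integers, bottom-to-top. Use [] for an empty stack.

Answer: [0, 0]

Derivation:
Step 1 ('push -4'): [-4]
Step 2 ('dup'): [-4, -4]
Step 3 ('sub'): [0]
Step 4 ('dup'): [0, 0]
Step 5 ('swap'): [0, 0]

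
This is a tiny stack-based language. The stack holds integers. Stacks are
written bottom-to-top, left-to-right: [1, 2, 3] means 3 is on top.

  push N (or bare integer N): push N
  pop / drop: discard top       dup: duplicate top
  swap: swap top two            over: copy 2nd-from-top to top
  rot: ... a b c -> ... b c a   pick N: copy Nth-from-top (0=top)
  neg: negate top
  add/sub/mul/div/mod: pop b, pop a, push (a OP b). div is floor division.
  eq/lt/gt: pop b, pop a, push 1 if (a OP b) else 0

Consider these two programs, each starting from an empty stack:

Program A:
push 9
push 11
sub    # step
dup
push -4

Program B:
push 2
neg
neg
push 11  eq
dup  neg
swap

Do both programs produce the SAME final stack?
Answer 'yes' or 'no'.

Program A trace:
  After 'push 9': [9]
  After 'push 11': [9, 11]
  After 'sub': [-2]
  After 'dup': [-2, -2]
  After 'push -4': [-2, -2, -4]
Program A final stack: [-2, -2, -4]

Program B trace:
  After 'push 2': [2]
  After 'neg': [-2]
  After 'neg': [2]
  After 'push 11': [2, 11]
  After 'eq': [0]
  After 'dup': [0, 0]
  After 'neg': [0, 0]
  After 'swap': [0, 0]
Program B final stack: [0, 0]
Same: no

Answer: no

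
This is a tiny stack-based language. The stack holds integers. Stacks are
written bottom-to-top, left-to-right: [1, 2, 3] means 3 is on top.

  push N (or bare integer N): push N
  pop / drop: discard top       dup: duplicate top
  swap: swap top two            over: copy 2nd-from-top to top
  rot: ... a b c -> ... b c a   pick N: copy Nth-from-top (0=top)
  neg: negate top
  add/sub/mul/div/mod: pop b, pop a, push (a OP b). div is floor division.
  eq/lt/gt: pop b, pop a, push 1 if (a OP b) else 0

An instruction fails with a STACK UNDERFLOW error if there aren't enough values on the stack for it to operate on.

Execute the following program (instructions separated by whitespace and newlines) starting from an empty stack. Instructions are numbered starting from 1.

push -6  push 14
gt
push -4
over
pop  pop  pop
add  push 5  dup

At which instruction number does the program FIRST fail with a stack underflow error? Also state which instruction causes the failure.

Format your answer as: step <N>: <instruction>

Step 1 ('push -6'): stack = [-6], depth = 1
Step 2 ('push 14'): stack = [-6, 14], depth = 2
Step 3 ('gt'): stack = [0], depth = 1
Step 4 ('push -4'): stack = [0, -4], depth = 2
Step 5 ('over'): stack = [0, -4, 0], depth = 3
Step 6 ('pop'): stack = [0, -4], depth = 2
Step 7 ('pop'): stack = [0], depth = 1
Step 8 ('pop'): stack = [], depth = 0
Step 9 ('add'): needs 2 value(s) but depth is 0 — STACK UNDERFLOW

Answer: step 9: add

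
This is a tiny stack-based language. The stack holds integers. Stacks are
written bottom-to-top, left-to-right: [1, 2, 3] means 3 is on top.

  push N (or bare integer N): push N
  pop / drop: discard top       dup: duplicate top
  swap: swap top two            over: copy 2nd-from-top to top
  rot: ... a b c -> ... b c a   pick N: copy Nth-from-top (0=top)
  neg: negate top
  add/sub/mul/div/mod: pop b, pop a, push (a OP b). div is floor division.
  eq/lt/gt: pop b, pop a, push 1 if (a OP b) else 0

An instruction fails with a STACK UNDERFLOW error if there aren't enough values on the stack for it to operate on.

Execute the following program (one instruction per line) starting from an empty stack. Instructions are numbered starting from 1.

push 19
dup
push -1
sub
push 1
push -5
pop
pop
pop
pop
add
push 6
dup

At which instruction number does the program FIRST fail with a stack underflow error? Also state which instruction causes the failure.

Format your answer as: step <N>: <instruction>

Answer: step 11: add

Derivation:
Step 1 ('push 19'): stack = [19], depth = 1
Step 2 ('dup'): stack = [19, 19], depth = 2
Step 3 ('push -1'): stack = [19, 19, -1], depth = 3
Step 4 ('sub'): stack = [19, 20], depth = 2
Step 5 ('push 1'): stack = [19, 20, 1], depth = 3
Step 6 ('push -5'): stack = [19, 20, 1, -5], depth = 4
Step 7 ('pop'): stack = [19, 20, 1], depth = 3
Step 8 ('pop'): stack = [19, 20], depth = 2
Step 9 ('pop'): stack = [19], depth = 1
Step 10 ('pop'): stack = [], depth = 0
Step 11 ('add'): needs 2 value(s) but depth is 0 — STACK UNDERFLOW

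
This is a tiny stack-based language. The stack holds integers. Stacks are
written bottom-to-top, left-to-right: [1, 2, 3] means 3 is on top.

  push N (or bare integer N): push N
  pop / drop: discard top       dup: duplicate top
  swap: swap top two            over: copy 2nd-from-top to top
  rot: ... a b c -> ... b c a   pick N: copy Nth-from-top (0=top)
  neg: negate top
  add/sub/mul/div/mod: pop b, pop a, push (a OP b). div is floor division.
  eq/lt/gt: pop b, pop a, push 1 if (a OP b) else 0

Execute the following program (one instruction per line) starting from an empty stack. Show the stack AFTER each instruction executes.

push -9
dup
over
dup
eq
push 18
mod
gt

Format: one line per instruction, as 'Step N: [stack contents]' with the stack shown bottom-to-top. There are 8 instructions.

Step 1: [-9]
Step 2: [-9, -9]
Step 3: [-9, -9, -9]
Step 4: [-9, -9, -9, -9]
Step 5: [-9, -9, 1]
Step 6: [-9, -9, 1, 18]
Step 7: [-9, -9, 1]
Step 8: [-9, 0]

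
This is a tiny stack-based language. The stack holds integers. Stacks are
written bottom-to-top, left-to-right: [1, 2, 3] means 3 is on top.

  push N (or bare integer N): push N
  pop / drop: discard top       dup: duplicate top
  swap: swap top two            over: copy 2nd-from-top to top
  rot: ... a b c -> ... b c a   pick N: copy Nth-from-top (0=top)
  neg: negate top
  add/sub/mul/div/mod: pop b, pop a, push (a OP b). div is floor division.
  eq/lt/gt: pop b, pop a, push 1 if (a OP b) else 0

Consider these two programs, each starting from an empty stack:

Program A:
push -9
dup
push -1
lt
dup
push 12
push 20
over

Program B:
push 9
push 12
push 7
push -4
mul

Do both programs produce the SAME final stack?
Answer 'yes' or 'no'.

Answer: no

Derivation:
Program A trace:
  After 'push -9': [-9]
  After 'dup': [-9, -9]
  After 'push -1': [-9, -9, -1]
  After 'lt': [-9, 1]
  After 'dup': [-9, 1, 1]
  After 'push 12': [-9, 1, 1, 12]
  After 'push 20': [-9, 1, 1, 12, 20]
  After 'over': [-9, 1, 1, 12, 20, 12]
Program A final stack: [-9, 1, 1, 12, 20, 12]

Program B trace:
  After 'push 9': [9]
  After 'push 12': [9, 12]
  After 'push 7': [9, 12, 7]
  After 'push -4': [9, 12, 7, -4]
  After 'mul': [9, 12, -28]
Program B final stack: [9, 12, -28]
Same: no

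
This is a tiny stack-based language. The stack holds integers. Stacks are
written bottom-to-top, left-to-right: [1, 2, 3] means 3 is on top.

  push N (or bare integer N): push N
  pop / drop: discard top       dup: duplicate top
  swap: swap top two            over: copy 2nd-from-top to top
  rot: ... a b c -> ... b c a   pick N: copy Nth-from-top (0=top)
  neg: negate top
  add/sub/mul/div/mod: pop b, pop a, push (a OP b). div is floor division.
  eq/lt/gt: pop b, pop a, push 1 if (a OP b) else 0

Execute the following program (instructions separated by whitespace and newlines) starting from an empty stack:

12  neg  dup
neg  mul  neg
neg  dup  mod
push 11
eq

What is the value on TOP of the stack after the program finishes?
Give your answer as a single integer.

After 'push 12': [12]
After 'neg': [-12]
After 'dup': [-12, -12]
After 'neg': [-12, 12]
After 'mul': [-144]
After 'neg': [144]
After 'neg': [-144]
After 'dup': [-144, -144]
After 'mod': [0]
After 'push 11': [0, 11]
After 'eq': [0]

Answer: 0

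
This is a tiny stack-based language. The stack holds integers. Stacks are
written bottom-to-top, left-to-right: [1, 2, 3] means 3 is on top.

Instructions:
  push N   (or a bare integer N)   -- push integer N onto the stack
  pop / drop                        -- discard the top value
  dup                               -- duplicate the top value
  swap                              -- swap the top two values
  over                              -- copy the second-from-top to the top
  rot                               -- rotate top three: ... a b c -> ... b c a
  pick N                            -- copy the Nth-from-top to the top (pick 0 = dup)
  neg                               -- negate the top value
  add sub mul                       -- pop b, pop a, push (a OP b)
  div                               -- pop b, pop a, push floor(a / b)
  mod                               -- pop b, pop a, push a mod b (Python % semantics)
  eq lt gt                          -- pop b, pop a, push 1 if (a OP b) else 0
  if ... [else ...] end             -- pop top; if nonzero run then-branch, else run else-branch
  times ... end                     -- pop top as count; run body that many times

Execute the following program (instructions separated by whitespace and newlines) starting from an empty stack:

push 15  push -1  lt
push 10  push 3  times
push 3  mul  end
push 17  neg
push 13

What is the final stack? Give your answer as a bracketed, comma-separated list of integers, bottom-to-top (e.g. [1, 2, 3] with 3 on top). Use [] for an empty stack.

Answer: [0, 270, -17, 13]

Derivation:
After 'push 15': [15]
After 'push -1': [15, -1]
After 'lt': [0]
After 'push 10': [0, 10]
After 'push 3': [0, 10, 3]
After 'times': [0, 10]
After 'push 3': [0, 10, 3]
After 'mul': [0, 30]
After 'push 3': [0, 30, 3]
After 'mul': [0, 90]
After 'push 3': [0, 90, 3]
After 'mul': [0, 270]
After 'push 17': [0, 270, 17]
After 'neg': [0, 270, -17]
After 'push 13': [0, 270, -17, 13]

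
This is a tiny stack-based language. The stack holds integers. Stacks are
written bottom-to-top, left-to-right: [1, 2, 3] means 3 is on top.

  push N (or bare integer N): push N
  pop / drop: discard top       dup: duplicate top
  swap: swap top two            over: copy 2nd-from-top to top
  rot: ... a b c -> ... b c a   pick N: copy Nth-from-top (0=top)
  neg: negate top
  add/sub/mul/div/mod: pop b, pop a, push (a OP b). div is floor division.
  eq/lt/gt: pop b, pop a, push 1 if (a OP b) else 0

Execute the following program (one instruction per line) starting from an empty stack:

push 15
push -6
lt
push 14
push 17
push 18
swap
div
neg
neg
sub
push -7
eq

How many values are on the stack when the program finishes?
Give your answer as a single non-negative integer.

After 'push 15': stack = [15] (depth 1)
After 'push -6': stack = [15, -6] (depth 2)
After 'lt': stack = [0] (depth 1)
After 'push 14': stack = [0, 14] (depth 2)
After 'push 17': stack = [0, 14, 17] (depth 3)
After 'push 18': stack = [0, 14, 17, 18] (depth 4)
After 'swap': stack = [0, 14, 18, 17] (depth 4)
After 'div': stack = [0, 14, 1] (depth 3)
After 'neg': stack = [0, 14, -1] (depth 3)
After 'neg': stack = [0, 14, 1] (depth 3)
After 'sub': stack = [0, 13] (depth 2)
After 'push -7': stack = [0, 13, -7] (depth 3)
After 'eq': stack = [0, 0] (depth 2)

Answer: 2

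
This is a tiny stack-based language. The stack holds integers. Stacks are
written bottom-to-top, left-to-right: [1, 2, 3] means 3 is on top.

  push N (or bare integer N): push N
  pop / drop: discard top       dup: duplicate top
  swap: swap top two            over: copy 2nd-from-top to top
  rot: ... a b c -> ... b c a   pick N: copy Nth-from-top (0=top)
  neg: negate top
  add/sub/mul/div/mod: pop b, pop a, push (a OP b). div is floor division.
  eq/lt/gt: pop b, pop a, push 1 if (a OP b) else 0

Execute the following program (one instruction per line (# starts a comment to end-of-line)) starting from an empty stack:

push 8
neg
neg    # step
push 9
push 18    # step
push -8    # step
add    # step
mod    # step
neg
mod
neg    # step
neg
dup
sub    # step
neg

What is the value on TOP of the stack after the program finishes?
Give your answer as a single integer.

Answer: 0

Derivation:
After 'push 8': [8]
After 'neg': [-8]
After 'neg': [8]
After 'push 9': [8, 9]
After 'push 18': [8, 9, 18]
After 'push -8': [8, 9, 18, -8]
After 'add': [8, 9, 10]
After 'mod': [8, 9]
After 'neg': [8, -9]
After 'mod': [-1]
After 'neg': [1]
After 'neg': [-1]
After 'dup': [-1, -1]
After 'sub': [0]
After 'neg': [0]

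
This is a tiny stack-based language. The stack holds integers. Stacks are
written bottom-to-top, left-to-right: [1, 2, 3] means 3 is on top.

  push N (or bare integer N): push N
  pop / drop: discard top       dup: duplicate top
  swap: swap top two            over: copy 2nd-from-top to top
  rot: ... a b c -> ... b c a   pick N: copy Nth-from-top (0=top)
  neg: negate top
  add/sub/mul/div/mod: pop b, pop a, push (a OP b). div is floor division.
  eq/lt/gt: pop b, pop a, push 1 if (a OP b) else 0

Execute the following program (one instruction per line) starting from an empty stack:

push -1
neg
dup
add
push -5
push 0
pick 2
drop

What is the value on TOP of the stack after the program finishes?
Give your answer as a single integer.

Answer: 0

Derivation:
After 'push -1': [-1]
After 'neg': [1]
After 'dup': [1, 1]
After 'add': [2]
After 'push -5': [2, -5]
After 'push 0': [2, -5, 0]
After 'pick 2': [2, -5, 0, 2]
After 'drop': [2, -5, 0]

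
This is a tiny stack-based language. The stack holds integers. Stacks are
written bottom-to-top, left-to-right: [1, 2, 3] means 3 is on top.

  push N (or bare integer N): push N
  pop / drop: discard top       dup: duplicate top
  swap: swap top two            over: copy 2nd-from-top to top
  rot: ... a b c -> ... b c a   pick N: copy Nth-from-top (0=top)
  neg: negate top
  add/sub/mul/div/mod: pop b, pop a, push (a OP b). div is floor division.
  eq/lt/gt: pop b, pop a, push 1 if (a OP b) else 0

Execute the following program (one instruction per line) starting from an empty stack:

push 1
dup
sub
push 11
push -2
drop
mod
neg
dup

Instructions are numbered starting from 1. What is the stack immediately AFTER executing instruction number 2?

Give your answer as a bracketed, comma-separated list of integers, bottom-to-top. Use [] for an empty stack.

Step 1 ('push 1'): [1]
Step 2 ('dup'): [1, 1]

Answer: [1, 1]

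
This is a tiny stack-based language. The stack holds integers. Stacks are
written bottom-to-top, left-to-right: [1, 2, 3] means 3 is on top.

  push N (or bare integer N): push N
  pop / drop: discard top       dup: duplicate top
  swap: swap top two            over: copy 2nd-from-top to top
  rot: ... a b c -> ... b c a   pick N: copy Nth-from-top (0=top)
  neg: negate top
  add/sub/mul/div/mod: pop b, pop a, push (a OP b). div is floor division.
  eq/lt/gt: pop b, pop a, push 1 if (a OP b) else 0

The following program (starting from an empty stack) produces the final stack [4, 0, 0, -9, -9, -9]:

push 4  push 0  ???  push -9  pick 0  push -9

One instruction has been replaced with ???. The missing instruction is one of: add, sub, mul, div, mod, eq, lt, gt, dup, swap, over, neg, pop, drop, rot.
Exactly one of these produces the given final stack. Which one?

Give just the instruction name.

Stack before ???: [4, 0]
Stack after ???:  [4, 0, 0]
The instruction that transforms [4, 0] -> [4, 0, 0] is: dup

Answer: dup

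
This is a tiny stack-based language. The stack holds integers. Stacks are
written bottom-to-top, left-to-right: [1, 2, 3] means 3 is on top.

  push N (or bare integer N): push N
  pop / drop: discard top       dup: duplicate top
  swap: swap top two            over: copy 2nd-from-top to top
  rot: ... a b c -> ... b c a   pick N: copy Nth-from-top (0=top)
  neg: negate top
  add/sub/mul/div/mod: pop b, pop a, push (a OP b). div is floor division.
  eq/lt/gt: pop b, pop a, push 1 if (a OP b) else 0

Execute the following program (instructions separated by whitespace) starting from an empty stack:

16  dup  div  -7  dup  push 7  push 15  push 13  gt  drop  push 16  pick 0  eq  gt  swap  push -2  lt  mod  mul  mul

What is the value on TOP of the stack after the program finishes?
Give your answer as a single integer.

After 'push 16': [16]
After 'dup': [16, 16]
After 'div': [1]
After 'push -7': [1, -7]
After 'dup': [1, -7, -7]
After 'push 7': [1, -7, -7, 7]
After 'push 15': [1, -7, -7, 7, 15]
After 'push 13': [1, -7, -7, 7, 15, 13]
After 'gt': [1, -7, -7, 7, 1]
After 'drop': [1, -7, -7, 7]
After 'push 16': [1, -7, -7, 7, 16]
After 'pick 0': [1, -7, -7, 7, 16, 16]
After 'eq': [1, -7, -7, 7, 1]
After 'gt': [1, -7, -7, 1]
After 'swap': [1, -7, 1, -7]
After 'push -2': [1, -7, 1, -7, -2]
After 'lt': [1, -7, 1, 1]
After 'mod': [1, -7, 0]
After 'mul': [1, 0]
After 'mul': [0]

Answer: 0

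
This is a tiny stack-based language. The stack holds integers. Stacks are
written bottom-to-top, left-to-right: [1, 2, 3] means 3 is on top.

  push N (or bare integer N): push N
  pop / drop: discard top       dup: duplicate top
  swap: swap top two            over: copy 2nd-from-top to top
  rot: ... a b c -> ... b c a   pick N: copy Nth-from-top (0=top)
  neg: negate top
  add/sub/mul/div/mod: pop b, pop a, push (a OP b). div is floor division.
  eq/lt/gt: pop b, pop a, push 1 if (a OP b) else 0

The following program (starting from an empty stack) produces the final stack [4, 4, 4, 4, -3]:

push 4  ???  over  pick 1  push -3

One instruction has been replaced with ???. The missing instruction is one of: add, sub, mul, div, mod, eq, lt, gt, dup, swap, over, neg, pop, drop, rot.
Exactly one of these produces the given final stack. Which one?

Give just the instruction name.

Stack before ???: [4]
Stack after ???:  [4, 4]
The instruction that transforms [4] -> [4, 4] is: dup

Answer: dup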